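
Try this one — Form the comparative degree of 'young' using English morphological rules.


Apply comparative formation (add -er): 'young' -> 'younger'.

younger


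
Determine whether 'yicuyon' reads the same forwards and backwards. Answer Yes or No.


Forward: 'yicuyon'
Reversed: 'noyuciy'
They differ.

No


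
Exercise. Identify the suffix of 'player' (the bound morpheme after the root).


The word 'player' = 'play' (root) + '-er' (suffix). The suffix is '-er'.

er


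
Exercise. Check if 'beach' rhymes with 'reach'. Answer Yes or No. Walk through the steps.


Rime (stressed vowel + following sounds) of 'beach': -each = /iːtʃ/
Rime of 'reach': -each = /iːtʃ/
/iːtʃ/ and /iːtʃ/ are the same ending sound, so the words rhyme.

Yes


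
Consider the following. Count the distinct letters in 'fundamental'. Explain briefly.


Unique letters in 'fundamental': {a, d, e, f, l, m, n, t, u} = 9 distinct letters.

9


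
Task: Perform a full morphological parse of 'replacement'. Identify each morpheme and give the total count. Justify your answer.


Step 1: Identify prefix: 're' (meaning: again)
Step 2: Identify root: 'place'
Step 3: Identify suffix(es): 'ment'
Decomposition: re- (prefix: again) + place (root) + -ment (suffix: action/result)
Total morphemes: 3

3 morphemes (re- (prefix: again) + place (root) + -ment (suffix: action/result))


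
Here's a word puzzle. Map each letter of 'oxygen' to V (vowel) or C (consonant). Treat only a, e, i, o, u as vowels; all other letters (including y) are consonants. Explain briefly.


Letter mapping: o = V, x = C, y = C, g = C, e = V, n = C.

VCCCVC


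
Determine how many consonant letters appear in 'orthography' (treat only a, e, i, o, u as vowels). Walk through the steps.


Consonants in 'orthography': r, t, h, g, r, p, h, y = 8 consonants.

8


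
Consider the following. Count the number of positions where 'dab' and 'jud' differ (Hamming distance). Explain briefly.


Alignment:
Position 1: 'd' vs 'j' = DIFFER
Position 2: 'a' vs 'u' = DIFFER
Position 3: 'b' vs 'd' = DIFFER
Total differences: 3

3


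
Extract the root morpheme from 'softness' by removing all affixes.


Remove suffix '-ness' from 'softness' to get root 'soft'.

soft


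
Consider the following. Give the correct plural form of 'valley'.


Apply rule: Add -s. 'valley' becomes 'valleys'.

valleys


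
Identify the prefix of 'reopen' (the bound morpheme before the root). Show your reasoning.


The word 'reopen' = 're' (prefix) + 'open' (root). The prefix is 're'.

re


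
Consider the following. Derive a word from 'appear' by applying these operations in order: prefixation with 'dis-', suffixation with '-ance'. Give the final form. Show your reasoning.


Step 1: Add prefix 'dis-' to 'appear' = 'disappear'
Step 2: Add suffix '-ance' to 'disappear' = 'disappearance'

disappearance


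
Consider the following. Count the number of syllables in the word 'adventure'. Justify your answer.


Break 'adventure' into syllables: ad-ven-ture -> ad | ven | ture = 3 syllables

3 syllables


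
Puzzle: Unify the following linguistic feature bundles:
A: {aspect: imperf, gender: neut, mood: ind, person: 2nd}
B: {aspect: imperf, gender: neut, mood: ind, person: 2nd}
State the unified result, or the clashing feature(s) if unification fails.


Compare features:
aspect: A=imperf vs B=imperf -> unified: imperf
gender: A=neut vs B=neut -> unified: neut
mood: A=ind vs B=ind -> unified: ind
person: A=2nd vs B=2nd -> unified: 2nd
No clashes found.

Unified: {aspect: imperf, gender: neut, mood: ind, person: 2nd}


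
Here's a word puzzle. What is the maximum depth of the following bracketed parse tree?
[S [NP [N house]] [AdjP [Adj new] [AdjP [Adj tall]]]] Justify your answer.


Count bracket nesting levels:
'[' at pos 0: depth = 1
'[' at pos 3: depth = 2
'[' at pos 7: depth = 3
'[' at pos 18: depth = 2
'[' at pos 24: depth = 3
'[' at pos 34: depth = 3
'[' at pos 40: depth = 4
Maximum depth reached: 4

4


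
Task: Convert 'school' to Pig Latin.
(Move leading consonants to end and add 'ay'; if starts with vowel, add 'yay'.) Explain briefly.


'school': move consonant cluster 'sch' to end and add 'ay': 'oolschay'.

oolschay


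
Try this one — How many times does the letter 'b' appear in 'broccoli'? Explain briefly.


Letter 'b' in 'broccoli': found at position(s) 1 = 1 occurrence(s).

1


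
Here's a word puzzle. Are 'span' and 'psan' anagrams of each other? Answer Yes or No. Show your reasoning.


Sorted letters of 'span': 'anps'
Sorted letters of 'psan': 'anps'
They match.

Yes


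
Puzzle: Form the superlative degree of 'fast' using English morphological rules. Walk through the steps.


Apply superlative formation (add -est): 'fast' -> 'fastest'.

fastest


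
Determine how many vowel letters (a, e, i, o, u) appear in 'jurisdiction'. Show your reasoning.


Vowels in 'jurisdiction': u, i, i, i, o = 5 vowels.

5


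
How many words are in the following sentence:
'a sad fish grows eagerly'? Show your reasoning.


Split into words: a | sad | fish | grows | eagerly = 5 words.

5


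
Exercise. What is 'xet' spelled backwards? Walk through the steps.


Reverse 'xet' character by character: 'tex'.

tex


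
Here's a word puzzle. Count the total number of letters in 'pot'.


Spell out 'pot' and number each letter: p(1), o(2), t(3). Total: 3 letters.

3


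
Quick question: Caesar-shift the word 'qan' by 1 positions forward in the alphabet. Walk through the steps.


Shift each letter by 1: q -> r, a -> b, n -> o. Result: 'rbo'.

rbo


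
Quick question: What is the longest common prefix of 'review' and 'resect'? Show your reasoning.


Compare from the start: 2 characters match: 're'. Mismatch at position 3: 'v' vs 's'.

re


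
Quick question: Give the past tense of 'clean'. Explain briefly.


Apply rule: Add -ed. 'clean' becomes 'cleaned'.

cleaned


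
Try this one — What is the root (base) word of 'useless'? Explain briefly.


Remove suffix '-less' from 'useless' to get root 'use'.

use


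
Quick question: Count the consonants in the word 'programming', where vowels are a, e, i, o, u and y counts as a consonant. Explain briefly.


Consonants in 'programming': p, r, g, r, m, m, n, g = 8 consonants.

8


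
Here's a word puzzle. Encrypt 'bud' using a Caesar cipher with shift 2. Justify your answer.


Shift each letter by 2: b -> d, u -> w, d -> f. Result: 'dwf'.

dwf


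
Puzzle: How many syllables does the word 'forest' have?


Break 'forest' into syllables: for-est -> for | est = 2 syllables

2 syllables


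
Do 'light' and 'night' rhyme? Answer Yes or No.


Rime (stressed vowel + following sounds) of 'light': -ight = /aɪt/
Rime of 'night': -ight = /aɪt/
/aɪt/ and /aɪt/ are the same ending sound, so the words rhyme.

Yes


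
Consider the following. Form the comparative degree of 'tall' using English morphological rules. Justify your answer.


Apply comparative formation (add -er): 'tall' -> 'taller'.

taller


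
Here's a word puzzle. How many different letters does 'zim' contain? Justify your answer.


Unique letters in 'zim': {i, m, z} = 3 distinct letters.

3


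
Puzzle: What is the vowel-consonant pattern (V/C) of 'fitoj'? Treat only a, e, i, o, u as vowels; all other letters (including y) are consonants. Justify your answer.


Letter mapping: f = C, i = V, t = C, o = V, j = C.

CVCVC


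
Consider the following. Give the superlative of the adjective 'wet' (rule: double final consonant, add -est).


Apply superlative formation (double final consonant, add -est): 'wet' -> 'wettest'.

wettest


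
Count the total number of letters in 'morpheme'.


Spell out 'morpheme' and number each letter: m(1), o(2), r(3), p(4), h(5), e(6), m(7), e(8). Total: 8 letters.

8


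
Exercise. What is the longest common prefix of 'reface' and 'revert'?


Compare from the start: 2 characters match: 're'. Mismatch at position 3: 'f' vs 'v'.

re


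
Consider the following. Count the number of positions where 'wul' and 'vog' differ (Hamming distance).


Alignment:
Position 1: 'w' vs 'v' = DIFFER
Position 2: 'u' vs 'o' = DIFFER
Position 3: 'l' vs 'g' = DIFFER
Total differences: 3

3


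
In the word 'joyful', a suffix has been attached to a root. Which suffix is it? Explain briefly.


The word 'joyful' = 'joy' (root) + '-ful' (suffix). The suffix is '-ful'.

ful


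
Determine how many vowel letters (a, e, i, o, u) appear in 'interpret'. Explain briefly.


Vowels in 'interpret': i, e, e = 3 vowels.

3


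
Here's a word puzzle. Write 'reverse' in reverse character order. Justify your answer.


Reverse 'reverse' character by character: 'esrever'.

esrever


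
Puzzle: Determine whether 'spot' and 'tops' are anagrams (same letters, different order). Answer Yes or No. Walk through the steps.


Sorted letters of 'spot': 'opst'
Sorted letters of 'tops': 'opst'
They match.

Yes


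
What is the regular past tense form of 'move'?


Apply rule: Add -d (word ends in -e). 'move' becomes 'moved'.

moved


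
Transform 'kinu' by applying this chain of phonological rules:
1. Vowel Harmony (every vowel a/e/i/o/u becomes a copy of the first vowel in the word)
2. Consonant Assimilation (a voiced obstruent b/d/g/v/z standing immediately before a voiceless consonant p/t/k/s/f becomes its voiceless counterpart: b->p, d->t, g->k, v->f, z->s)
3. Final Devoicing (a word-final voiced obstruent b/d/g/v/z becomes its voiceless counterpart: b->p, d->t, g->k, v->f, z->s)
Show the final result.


Starting form: 'kinu'
Rule 1: Vowel Harmony: all vowels become 'i' (matching first vowel). 'kinu' -> 'kini'
Rule 2: Consonant Assimilation: no voiced obstruent (b/d/g/v/z) stands immediately before a voiceless consonant (p/t/k/s/f). No change.
Rule 3: Final Devoicing: the word ends in the vowel 'i', not a consonant. No change.
Final form: 'kini'

kini


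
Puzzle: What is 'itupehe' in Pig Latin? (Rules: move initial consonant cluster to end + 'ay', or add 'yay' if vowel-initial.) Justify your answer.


'itupehe' starts with a vowel, so add 'yay': 'itupeheyay'.

itupeheyay


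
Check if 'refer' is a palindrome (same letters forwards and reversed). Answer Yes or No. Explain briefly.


Forward: 'refer'
Reversed: 'refer'
They are identical.

Yes


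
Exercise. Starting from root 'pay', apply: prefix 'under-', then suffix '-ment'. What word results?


Step 1: Add prefix 'under-' to 'pay' = 'underpay'
Step 2: Add suffix '-ment' to 'underpay' = 'underpayment'

underpayment


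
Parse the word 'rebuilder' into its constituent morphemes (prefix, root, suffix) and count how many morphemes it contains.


Step 1: Identify prefix: 're' (meaning: again)
Step 2: Identify root: 'build'
Step 3: Identify suffix(es): 'er'
Decomposition: re- (prefix: again) + build (root) + -er (suffix: one who)
Total morphemes: 3

3 morphemes (re- (prefix: again) + build (root) + -er (suffix: one who))


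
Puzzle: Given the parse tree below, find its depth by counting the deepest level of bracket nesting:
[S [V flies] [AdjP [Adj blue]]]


Count bracket nesting levels:
'[' at pos 0: depth = 1
'[' at pos 3: depth = 2
'[' at pos 13: depth = 2
'[' at pos 19: depth = 3
Maximum depth reached: 3

3


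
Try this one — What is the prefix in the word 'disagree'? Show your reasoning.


The word 'disagree' = 'dis' (prefix) + 'agree' (root). The prefix is 'dis'.

dis


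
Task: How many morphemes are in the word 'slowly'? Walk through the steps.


Decomposition: slow (root) + -ly (suffix) = 2 morpheme(s)

2 morphemes


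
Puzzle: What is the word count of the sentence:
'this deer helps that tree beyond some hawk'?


Split into words: this | deer | helps | that | tree | beyond | some | hawk = 8 words.

8


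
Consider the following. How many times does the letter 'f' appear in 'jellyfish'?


Letter 'f' in 'jellyfish': found at position(s) 6 = 1 occurrence(s).

1


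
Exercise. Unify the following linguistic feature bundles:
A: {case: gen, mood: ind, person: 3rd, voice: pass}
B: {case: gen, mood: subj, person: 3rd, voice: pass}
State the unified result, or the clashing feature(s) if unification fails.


Compare features:
case: A=gen vs B=gen -> unified: gen
mood: A=ind vs B=subj -> CLASH
person: A=3rd vs B=3rd -> unified: 3rd
voice: A=pass vs B=pass -> unified: pass
Clash detected on feature 'mood' (ind vs subj); unification fails.

CLASH on 'mood' (ind vs subj)


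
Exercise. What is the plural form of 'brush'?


Apply rule: Add -es (sibilant/fricative ending). 'brush' becomes 'brushes'.

brushes


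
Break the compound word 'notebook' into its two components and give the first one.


Split 'notebook' into 'note' + 'book'. The first part is 'note'.

note


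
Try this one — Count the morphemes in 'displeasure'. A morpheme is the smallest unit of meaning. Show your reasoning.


Decomposition: dis- (prefix) + please (root) + -ure (suffix) = 3 morpheme(s)

3 morphemes


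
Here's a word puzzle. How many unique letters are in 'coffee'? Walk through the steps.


Unique letters in 'coffee': {c, e, f, o} = 4 distinct letters.

4


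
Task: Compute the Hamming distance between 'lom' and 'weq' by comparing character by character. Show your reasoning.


Alignment:
Position 1: 'l' vs 'w' = DIFFER
Position 2: 'o' vs 'e' = DIFFER
Position 3: 'm' vs 'q' = DIFFER
Total differences: 3

3


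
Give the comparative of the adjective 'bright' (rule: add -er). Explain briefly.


Apply comparative formation (add -er): 'bright' -> 'brighter'.

brighter


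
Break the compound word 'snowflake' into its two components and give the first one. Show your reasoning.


Split 'snowflake' into 'snow' + 'flake'. The first part is 'snow'.

snow


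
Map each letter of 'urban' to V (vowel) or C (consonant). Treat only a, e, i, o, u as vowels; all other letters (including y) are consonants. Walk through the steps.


Letter mapping: u = V, r = C, b = C, a = V, n = C.

VCCVC


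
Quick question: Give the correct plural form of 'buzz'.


Apply rule: Add -es (sibilant/fricative ending). 'buzz' becomes 'buzzes'.

buzzes


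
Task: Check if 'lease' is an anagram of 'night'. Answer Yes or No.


Sorted letters of 'lease': 'aeels'
Sorted letters of 'night': 'ghint'
They do not match.

No


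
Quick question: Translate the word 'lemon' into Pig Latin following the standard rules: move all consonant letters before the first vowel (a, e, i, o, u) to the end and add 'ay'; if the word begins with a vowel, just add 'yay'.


'lemon': move consonant cluster 'l' to end and add 'ay': 'emonlay'.

emonlay


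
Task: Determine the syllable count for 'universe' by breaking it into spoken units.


Break 'universe' into syllables: u-ni-verse -> u | ni | verse = 3 syllables

3 syllables


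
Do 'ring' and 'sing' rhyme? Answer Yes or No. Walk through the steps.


Rime (stressed vowel + following sounds) of 'ring': -ing = /ɪŋ/
Rime of 'sing': -ing = /ɪŋ/
/ɪŋ/ and /ɪŋ/ are the same ending sound, so the words rhyme.

Yes


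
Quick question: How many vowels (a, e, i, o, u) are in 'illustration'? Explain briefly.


Vowels in 'illustration': i, u, a, i, o = 5 vowels.

5


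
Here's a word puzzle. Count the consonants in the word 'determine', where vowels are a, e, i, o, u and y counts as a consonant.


Consonants in 'determine': d, t, r, m, n = 5 consonants.

5


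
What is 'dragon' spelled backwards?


Reverse 'dragon' character by character: 'nogard'.

nogard


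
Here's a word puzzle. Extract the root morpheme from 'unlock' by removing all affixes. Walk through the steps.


Remove prefix 'un' from 'unlock' to get root 'lock'.

lock


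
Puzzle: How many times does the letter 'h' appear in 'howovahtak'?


Letter 'h' in 'howovahtak': found at position(s) 1, 7 = 2 occurrence(s).

2


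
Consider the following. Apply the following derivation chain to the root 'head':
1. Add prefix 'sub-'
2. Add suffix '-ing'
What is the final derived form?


Step 1: Add prefix 'sub-' to 'head' = 'subhead'
Step 2: Add suffix '-ing' to 'subhead' = 'subheading'

subheading


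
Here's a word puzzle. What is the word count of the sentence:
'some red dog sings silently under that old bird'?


Split into words: some | red | dog | sings | silently | under | that | old | bird = 9 words.

9


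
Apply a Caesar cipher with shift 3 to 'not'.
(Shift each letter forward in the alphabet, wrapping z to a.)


Shift each letter by 3: n -> q, o -> r, t -> w. Result: 'qrw'.

qrw


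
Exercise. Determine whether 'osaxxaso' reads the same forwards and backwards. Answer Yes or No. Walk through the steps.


Forward: 'osaxxaso'
Reversed: 'osaxxaso'
They are identical.

Yes


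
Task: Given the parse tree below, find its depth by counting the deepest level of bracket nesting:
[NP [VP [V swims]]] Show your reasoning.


Count bracket nesting levels:
'[' at pos 0: depth = 1
'[' at pos 4: depth = 2
'[' at pos 8: depth = 3
Maximum depth reached: 3

3


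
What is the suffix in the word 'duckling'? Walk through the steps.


The word 'duckling' = 'duck' (root) + '-ling' (suffix). The suffix is '-ling'.

ling


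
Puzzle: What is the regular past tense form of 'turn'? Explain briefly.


Apply rule: Add -ed. 'turn' becomes 'turned'.

turned


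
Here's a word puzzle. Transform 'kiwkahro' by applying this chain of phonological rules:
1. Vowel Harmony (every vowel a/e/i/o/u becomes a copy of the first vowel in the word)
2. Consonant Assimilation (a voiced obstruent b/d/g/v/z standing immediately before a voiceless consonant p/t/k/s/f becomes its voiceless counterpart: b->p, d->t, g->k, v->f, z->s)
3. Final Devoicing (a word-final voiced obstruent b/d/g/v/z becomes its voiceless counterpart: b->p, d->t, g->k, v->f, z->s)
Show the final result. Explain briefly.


Starting form: 'kiwkahro'
Rule 1: Vowel Harmony: all vowels become 'i' (matching first vowel). 'kiwkahro' -> 'kiwkihri'
Rule 2: Consonant Assimilation: no voiced obstruent (b/d/g/v/z) stands immediately before a voiceless consonant (p/t/k/s/f). No change.
Rule 3: Final Devoicing: the word ends in the vowel 'i', not a consonant. No change.
Final form: 'kiwkihri'

kiwkihri


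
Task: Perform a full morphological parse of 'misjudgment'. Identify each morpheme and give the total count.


Step 1: Identify prefix: 'mis' (meaning: wrongly)
Step 2: Identify root: 'judge'
Step 3: Identify suffix(es): 'ment'
Decomposition: mis- (prefix: wrongly) + judge (root) + -ment (suffix: action/result)
Total morphemes: 3

3 morphemes (mis- (prefix: wrongly) + judge (root) + -ment (suffix: action/result))


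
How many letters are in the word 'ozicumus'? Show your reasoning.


Spell out 'ozicumus' and number each letter: o(1), z(2), i(3), c(4), u(5), m(6), u(7), s(8). Total: 8 letters.

8


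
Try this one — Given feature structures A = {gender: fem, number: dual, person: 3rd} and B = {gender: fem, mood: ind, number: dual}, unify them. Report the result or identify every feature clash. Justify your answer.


Compare features:
gender: A=fem vs B=fem -> unified: fem
mood: A=_ vs B=ind -> unified: ind
number: A=dual vs B=dual -> unified: dual
person: A=3rd vs B=_ -> unified: 3rd
No clashes found.

Unified: {gender: fem, mood: ind, number: dual, person: 3rd}


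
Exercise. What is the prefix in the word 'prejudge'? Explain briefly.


The word 'prejudge' = 'pre' (prefix) + 'judge' (root). The prefix is 'pre'.

pre


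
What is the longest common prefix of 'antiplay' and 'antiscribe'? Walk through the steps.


Compare from the start: 4 characters match: 'anti'. Mismatch at position 5: 'p' vs 's'.

anti


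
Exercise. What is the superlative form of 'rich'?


Apply superlative formation (add -est): 'rich' -> 'richest'.

richest


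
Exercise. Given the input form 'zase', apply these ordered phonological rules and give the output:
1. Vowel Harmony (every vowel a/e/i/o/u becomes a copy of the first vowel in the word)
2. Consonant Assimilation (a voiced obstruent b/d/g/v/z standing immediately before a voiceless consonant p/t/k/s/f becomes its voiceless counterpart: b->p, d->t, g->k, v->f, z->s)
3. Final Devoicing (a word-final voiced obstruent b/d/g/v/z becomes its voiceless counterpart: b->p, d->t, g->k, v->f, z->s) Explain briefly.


Starting form: 'zase'
Rule 1: Vowel Harmony: all vowels become 'a' (matching first vowel). 'zase' -> 'zasa'
Rule 2: Consonant Assimilation: no voiced obstruent (b/d/g/v/z) stands immediately before a voiceless consonant (p/t/k/s/f). No change.
Rule 3: Final Devoicing: the word ends in the vowel 'a', not a consonant. No change.
Final form: 'zasa'

zasa


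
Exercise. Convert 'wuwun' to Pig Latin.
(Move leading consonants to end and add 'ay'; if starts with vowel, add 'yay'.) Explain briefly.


'wuwun': move consonant cluster 'w' to end and add 'ay': 'uwunway'.

uwunway


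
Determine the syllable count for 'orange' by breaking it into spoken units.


Break 'orange' into syllables: or-ange -> or | ange = 2 syllables

2 syllables


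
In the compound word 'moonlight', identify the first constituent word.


Split 'moonlight' into 'moon' + 'light'. The first part is 'moon'.

moon


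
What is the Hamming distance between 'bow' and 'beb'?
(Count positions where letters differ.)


Alignment:
Position 1: 'b' vs 'b' = match
Position 2: 'o' vs 'e' = DIFFER
Position 3: 'w' vs 'b' = DIFFER
Total differences: 2

2


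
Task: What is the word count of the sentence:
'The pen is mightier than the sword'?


Split into words: The | pen | is | mightier | than | the | sword = 7 words.

7


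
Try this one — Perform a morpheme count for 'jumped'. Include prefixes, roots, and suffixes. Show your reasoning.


Decomposition: jump (root) + -ed (suffix) = 2 morpheme(s)

2 morphemes


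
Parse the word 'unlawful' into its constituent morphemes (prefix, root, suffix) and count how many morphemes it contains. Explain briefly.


Step 1: Identify prefix: 'un' (meaning: not/reverse)
Step 2: Identify root: 'law'
Step 3: Identify suffix(es): 'ful'
Decomposition: un- (prefix: not/reverse) + law (root) + -ful (suffix: full of)
Total morphemes: 3

3 morphemes (un- (prefix: not/reverse) + law (root) + -ful (suffix: full of))


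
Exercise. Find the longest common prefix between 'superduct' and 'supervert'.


Compare from the start: 5 characters match: 'super'. Mismatch at position 6: 'd' vs 'v'.

super


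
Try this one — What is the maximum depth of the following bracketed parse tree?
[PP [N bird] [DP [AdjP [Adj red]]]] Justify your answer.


Count bracket nesting levels:
'[' at pos 0: depth = 1
'[' at pos 4: depth = 2
'[' at pos 13: depth = 2
'[' at pos 17: depth = 3
'[' at pos 23: depth = 4
Maximum depth reached: 4

4


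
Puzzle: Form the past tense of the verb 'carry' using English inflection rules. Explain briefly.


Apply rule: Change -y to -ied. 'carry' becomes 'carried'.

carried


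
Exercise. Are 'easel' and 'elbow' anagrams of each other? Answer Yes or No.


Sorted letters of 'easel': 'aeels'
Sorted letters of 'elbow': 'below'
They do not match.

No


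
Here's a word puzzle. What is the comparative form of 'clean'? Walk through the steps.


Apply comparative formation (add -er): 'clean' -> 'cleaner'.

cleaner


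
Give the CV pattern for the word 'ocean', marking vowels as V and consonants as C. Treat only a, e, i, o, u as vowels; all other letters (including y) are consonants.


Letter mapping: o = V, c = C, e = V, a = V, n = C.

VCVVC


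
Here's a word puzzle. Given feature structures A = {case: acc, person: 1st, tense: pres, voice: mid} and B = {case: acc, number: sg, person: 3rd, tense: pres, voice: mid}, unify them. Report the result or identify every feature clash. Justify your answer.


Compare features:
case: A=acc vs B=acc -> unified: acc
number: A=_ vs B=sg -> unified: sg
person: A=1st vs B=3rd -> CLASH
tense: A=pres vs B=pres -> unified: pres
voice: A=mid vs B=mid -> unified: mid
Clash detected on feature 'person' (1st vs 3rd); unification fails.

CLASH on 'person' (1st vs 3rd)


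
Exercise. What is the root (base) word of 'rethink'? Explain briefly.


Remove prefix 're' from 'rethink' to get root 'think'.

think


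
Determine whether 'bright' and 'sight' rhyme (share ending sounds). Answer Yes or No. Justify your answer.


Rime (stressed vowel + following sounds) of 'bright': -ight = /aɪt/
Rime of 'sight': -ight = /aɪt/
/aɪt/ and /aɪt/ are the same ending sound, so the words rhyme.

Yes


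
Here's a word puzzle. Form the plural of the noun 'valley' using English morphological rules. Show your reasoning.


Apply rule: Add -s. 'valley' becomes 'valleys'.

valleys


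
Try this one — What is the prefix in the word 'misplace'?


The word 'misplace' = 'mis' (prefix) + 'place' (root). The prefix is 'mis'.

mis


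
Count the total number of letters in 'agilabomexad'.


Spell out 'agilabomexad' and number each letter: a(1), g(2), i(3), l(4), a(5), b(6), o(7), m(8), e(9), x(10), a(11), d(12). Total: 12 letters.

12


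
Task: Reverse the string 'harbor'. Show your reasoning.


Reverse 'harbor' character by character: 'robrah'.

robrah


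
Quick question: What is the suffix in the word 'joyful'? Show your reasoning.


The word 'joyful' = 'joy' (root) + '-ful' (suffix). The suffix is '-ful'.

ful


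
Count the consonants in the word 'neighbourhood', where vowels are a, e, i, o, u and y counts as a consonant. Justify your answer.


Consonants in 'neighbourhood': n, g, h, b, r, h, d = 7 consonants.

7


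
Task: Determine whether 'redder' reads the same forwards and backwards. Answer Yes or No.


Forward: 'redder'
Reversed: 'redder'
They are identical.

Yes


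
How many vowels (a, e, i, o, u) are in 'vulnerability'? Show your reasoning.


Vowels in 'vulnerability': u, e, a, i, i = 5 vowels.

5


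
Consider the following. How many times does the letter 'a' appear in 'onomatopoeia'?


Letter 'a' in 'onomatopoeia': found at position(s) 5, 12 = 2 occurrence(s).

2


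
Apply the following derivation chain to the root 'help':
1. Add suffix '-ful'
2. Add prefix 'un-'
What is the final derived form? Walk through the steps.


Step 1: Add suffix '-ful' to 'help' = 'helpful'
Step 2: Add prefix 'un-' to 'helpful' = 'unhelpful'

unhelpful


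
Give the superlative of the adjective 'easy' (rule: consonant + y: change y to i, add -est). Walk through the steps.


Apply superlative formation (consonant + y: change y to i, add -est): 'easy' -> 'easiest'.

easiest


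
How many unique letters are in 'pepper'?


Unique letters in 'pepper': {e, p, r} = 3 distinct letters.

3


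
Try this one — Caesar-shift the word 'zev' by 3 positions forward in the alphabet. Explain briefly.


Shift each letter by 3: z -> c, e -> h, v -> y. Result: 'chy'.

chy


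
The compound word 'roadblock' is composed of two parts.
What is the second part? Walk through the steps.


Split 'roadblock' into 'road' + 'block'. The second part is 'block'.

block


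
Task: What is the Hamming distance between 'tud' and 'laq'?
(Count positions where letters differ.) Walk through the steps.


Alignment:
Position 1: 't' vs 'l' = DIFFER
Position 2: 'u' vs 'a' = DIFFER
Position 3: 'd' vs 'q' = DIFFER
Total differences: 3

3


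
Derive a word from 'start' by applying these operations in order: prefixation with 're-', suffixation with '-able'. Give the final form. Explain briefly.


Step 1: Add prefix 're-' to 'start' = 'restart'
Step 2: Add suffix '-able' to 'restart' = 'restartable'

restartable


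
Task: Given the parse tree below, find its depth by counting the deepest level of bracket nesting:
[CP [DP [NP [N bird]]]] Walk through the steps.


Count bracket nesting levels:
'[' at pos 0: depth = 1
'[' at pos 4: depth = 2
'[' at pos 8: depth = 3
'[' at pos 12: depth = 4
Maximum depth reached: 4

4


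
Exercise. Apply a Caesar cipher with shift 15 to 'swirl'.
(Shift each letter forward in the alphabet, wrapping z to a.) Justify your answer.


Shift each letter by 15: s -> h, w -> l, i -> x, r -> g, l -> a. Result: 'hlxga'.

hlxga


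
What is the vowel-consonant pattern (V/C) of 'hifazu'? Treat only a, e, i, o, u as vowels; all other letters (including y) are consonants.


Letter mapping: h = C, i = V, f = C, a = V, z = C, u = V.

CVCVCV


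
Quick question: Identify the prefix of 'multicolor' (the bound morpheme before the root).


The word 'multicolor' = 'multi' (prefix) + 'color' (root). The prefix is 'multi'.

multi


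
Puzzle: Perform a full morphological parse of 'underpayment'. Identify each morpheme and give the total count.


Step 1: Identify prefix: 'under' (meaning: beneath/insufficient)
Step 2: Identify root: 'pay'
Step 3: Identify suffix(es): 'ment'
Decomposition: under- (prefix: beneath/insufficient) + pay (root) + -ment (suffix: action/result)
Total morphemes: 3

3 morphemes (under- (prefix: beneath/insufficient) + pay (root) + -ment (suffix: action/result))


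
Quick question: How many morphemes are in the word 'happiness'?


Decomposition: happy (root) + -ness (suffix) = 2 morpheme(s)

2 morphemes


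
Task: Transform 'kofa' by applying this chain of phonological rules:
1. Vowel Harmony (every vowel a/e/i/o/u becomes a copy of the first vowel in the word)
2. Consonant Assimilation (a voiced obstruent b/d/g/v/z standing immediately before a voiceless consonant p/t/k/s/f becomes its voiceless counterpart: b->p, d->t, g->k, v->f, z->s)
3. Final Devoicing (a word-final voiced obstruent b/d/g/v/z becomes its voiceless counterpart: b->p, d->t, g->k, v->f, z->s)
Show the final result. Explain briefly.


Starting form: 'kofa'
Rule 1: Vowel Harmony: all vowels become 'o' (matching first vowel). 'kofa' -> 'kofo'
Rule 2: Consonant Assimilation: no voiced obstruent (b/d/g/v/z) stands immediately before a voiceless consonant (p/t/k/s/f). No change.
Rule 3: Final Devoicing: the word ends in the vowel 'o', not a consonant. No change.
Final form: 'kofo'

kofo


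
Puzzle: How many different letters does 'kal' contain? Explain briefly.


Unique letters in 'kal': {a, k, l} = 3 distinct letters.

3


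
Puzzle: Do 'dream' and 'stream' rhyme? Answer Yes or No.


Rime (stressed vowel + following sounds) of 'dream': -eam = /iːm/
Rime of 'stream': -eam = /iːm/
/iːm/ and /iːm/ are the same ending sound, so the words rhyme.

Yes


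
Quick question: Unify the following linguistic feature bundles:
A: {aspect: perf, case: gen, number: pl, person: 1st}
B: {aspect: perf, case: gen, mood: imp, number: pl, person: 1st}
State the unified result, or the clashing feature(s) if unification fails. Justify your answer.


Compare features:
aspect: A=perf vs B=perf -> unified: perf
case: A=gen vs B=gen -> unified: gen
mood: A=_ vs B=imp -> unified: imp
number: A=pl vs B=pl -> unified: pl
person: A=1st vs B=1st -> unified: 1st
No clashes found.

Unified: {aspect: perf, case: gen, mood: imp, number: pl, person: 1st}


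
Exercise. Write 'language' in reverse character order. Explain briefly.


Reverse 'language' character by character: 'egaugnal'.

egaugnal


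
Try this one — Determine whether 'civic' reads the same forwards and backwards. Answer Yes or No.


Forward: 'civic'
Reversed: 'civic'
They are identical.

Yes


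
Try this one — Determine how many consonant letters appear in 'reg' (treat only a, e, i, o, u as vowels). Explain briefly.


Consonants in 'reg': r, g = 2 consonants.

2


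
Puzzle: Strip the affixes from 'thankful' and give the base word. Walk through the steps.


Remove suffix '-ful' from 'thankful' to get root 'thank'.

thank


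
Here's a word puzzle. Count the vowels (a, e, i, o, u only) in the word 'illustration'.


Vowels in 'illustration': i, u, a, i, o = 5 vowels.

5


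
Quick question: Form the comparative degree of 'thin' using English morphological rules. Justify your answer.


Apply comparative formation (double final consonant, add -er): 'thin' -> 'thinner'.

thinner


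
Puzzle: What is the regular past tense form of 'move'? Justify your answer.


Apply rule: Add -d (word ends in -e). 'move' becomes 'moved'.

moved


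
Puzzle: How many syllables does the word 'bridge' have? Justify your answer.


Break 'bridge' into syllables: bridge -> bridge = 1 syllable

1 syllable


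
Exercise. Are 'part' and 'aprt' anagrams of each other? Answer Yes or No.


Sorted letters of 'part': 'aprt'
Sorted letters of 'aprt': 'aprt'
They match.

Yes


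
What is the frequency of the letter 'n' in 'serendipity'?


Letter 'n' in 'serendipity': found at position(s) 5 = 1 occurrence(s).

1


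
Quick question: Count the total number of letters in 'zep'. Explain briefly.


Spell out 'zep' and number each letter: z(1), e(2), p(3). Total: 3 letters.

3


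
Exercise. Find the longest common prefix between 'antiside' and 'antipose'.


Compare from the start: 4 characters match: 'anti'. Mismatch at position 5: 's' vs 'p'.

anti


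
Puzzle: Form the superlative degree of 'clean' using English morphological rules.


Apply superlative formation (add -est): 'clean' -> 'cleanest'.

cleanest


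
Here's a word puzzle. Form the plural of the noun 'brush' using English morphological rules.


Apply rule: Add -es (sibilant/fricative ending). 'brush' becomes 'brushes'.

brushes


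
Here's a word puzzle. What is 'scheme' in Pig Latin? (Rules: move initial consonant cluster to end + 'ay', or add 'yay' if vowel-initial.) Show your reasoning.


'scheme': move consonant cluster 'sch' to end and add 'ay': 'emeschay'.

emeschay


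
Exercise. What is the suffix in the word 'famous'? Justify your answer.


The word 'famous' = 'fame' (root) + '-ous' (suffix). The suffix is '-ous'.

ous


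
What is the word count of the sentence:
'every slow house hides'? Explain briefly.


Split into words: every | slow | house | hides = 4 words.

4


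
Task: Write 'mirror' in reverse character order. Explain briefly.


Reverse 'mirror' character by character: 'rorrim'.

rorrim


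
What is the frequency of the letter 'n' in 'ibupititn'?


Letter 'n' in 'ibupititn': found at position(s) 9 = 1 occurrence(s).

1


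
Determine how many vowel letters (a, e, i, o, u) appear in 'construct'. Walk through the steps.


Vowels in 'construct': o, u = 2 vowels.

2


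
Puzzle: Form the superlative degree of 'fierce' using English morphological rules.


Apply superlative formation (ends in e: add -st): 'fierce' -> 'fiercest'.

fiercest


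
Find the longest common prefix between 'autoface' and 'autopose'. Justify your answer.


Compare from the start: 4 characters match: 'auto'. Mismatch at position 5: 'f' vs 'p'.

auto


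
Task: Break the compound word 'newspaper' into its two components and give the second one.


Split 'newspaper' into 'news' + 'paper'. The second part is 'paper'.

paper


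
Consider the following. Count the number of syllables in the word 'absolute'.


Break 'absolute' into syllables: ab-so-lute -> ab | so | lute = 3 syllables

3 syllables


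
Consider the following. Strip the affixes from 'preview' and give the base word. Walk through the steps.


Remove prefix 'pre' from 'preview' to get root 'view'.

view


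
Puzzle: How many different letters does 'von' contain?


Unique letters in 'von': {n, o, v} = 3 distinct letters.

3


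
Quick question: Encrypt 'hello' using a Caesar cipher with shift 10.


Shift each letter by 10: h -> r, e -> o, l -> v, l -> v, o -> y. Result: 'rovvy'.

rovvy


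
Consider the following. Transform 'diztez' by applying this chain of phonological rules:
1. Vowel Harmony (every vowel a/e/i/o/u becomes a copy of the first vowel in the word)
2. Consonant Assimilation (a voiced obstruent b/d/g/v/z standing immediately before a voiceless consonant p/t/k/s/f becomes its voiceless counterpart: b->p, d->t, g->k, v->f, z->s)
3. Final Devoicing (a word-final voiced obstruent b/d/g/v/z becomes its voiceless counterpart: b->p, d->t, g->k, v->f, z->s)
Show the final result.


Starting form: 'diztez'
Rule 1: Vowel Harmony: all vowels become 'i' (matching first vowel). 'diztez' -> 'diztiz'
Rule 2: Consonant Assimilation: voiced obstruent before voiceless consonant becomes voiceless ('zt' -> 'st'). 'diztiz' -> 'distiz'
Rule 3: Final Devoicing: word-final voiced obstruent 'z' becomes voiceless 's'. 'distiz' -> 'distis'
Final form: 'distis'

distis


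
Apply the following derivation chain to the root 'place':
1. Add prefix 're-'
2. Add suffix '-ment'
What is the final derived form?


Step 1: Add prefix 're-' to 'place' = 'replace'
Step 2: Add suffix '-ment' to 'replace' = 'replacement'

replacement


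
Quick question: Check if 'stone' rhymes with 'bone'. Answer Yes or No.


Rime (stressed vowel + following sounds) of 'stone': -one = /oʊn/
Rime of 'bone': -one = /oʊn/
/oʊn/ and /oʊn/ are the same ending sound, so the words rhyme.

Yes


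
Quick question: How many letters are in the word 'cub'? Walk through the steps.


Spell out 'cub' and number each letter: c(1), u(2), b(3). Total: 3 letters.

3


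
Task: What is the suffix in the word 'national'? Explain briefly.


The word 'national' = 'nation' (root) + '-al' (suffix). The suffix is '-al'.

al


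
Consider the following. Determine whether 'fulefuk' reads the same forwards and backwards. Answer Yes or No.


Forward: 'fulefuk'
Reversed: 'kufeluf'
They differ.

No


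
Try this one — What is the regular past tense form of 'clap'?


Apply rule: Double final consonant and add -ed. 'clap' becomes 'clapped'.

clapped


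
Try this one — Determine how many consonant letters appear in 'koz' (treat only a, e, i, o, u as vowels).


Consonants in 'koz': k, z = 2 consonants.

2


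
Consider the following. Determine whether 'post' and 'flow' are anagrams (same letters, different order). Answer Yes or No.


Sorted letters of 'post': 'opst'
Sorted letters of 'flow': 'flow'
They do not match.

No


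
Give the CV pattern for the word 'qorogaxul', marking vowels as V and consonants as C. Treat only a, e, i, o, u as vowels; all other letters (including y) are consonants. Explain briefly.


Letter mapping: q = C, o = V, r = C, o = V, g = C, a = V, x = C, u = V, l = C.

CVCVCVCVC


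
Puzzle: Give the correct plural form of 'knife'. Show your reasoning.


Apply rule: Change -fe to -ves. 'knife' becomes 'knives'.

knives


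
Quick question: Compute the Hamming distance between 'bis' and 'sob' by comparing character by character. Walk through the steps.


Alignment:
Position 1: 'b' vs 's' = DIFFER
Position 2: 'i' vs 'o' = DIFFER
Position 3: 's' vs 'b' = DIFFER
Total differences: 3

3


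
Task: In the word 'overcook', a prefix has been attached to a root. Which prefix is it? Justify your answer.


The word 'overcook' = 'over' (prefix) + 'cook' (root). The prefix is 'over'.

over


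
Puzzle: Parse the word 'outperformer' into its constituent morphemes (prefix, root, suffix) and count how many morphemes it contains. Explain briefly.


Step 1: Identify prefix: 'out' (meaning: surpass)
Step 2: Identify root: 'perform'
Step 3: Identify suffix(es): 'er'
Decomposition: out- (prefix: surpass) + perform (root) + -er (suffix: one who)
Total morphemes: 3

3 morphemes (out- (prefix: surpass) + perform (root) + -er (suffix: one who))
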